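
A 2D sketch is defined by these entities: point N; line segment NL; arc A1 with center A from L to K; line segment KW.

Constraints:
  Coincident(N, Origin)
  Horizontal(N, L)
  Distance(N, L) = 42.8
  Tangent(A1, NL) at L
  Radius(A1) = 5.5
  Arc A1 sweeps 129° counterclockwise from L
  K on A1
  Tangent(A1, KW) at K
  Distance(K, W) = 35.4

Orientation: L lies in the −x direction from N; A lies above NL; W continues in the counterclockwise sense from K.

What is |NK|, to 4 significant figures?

39.55

N is at the origin; N and L share the same y with |NL| = 42.8 and L on the −x side, so L = (-42.80, 0.000). The tangent condition forces AL to be normal to NL, so A = L + (0, 5.5) = (-42.80, 5.500). On A1, L sits at bearing -90° from A; a 129° counterclockwise sweep puts K at bearing 39°, so K = A + 5.5·(cos 39°, sin 39°) = (-38.53, 8.961). Then |NK| = |K − N| = 39.55.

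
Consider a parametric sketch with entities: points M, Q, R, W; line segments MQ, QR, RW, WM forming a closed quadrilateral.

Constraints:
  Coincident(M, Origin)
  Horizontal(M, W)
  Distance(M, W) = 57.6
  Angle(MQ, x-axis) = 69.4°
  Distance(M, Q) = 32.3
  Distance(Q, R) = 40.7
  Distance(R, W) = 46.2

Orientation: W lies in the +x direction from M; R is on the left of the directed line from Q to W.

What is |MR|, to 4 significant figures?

66.90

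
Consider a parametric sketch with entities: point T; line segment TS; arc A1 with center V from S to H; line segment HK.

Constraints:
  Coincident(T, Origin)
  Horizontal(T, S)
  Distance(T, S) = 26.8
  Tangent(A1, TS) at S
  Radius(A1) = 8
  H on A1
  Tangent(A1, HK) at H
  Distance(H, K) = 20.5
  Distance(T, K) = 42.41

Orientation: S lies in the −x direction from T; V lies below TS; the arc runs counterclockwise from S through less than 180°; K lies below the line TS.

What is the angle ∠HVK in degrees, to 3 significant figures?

68.7°

Checks: T.y = 0.00, S.y = 0.00 ✓; |VH| = 8.000 ✓; ∠(VH, HK) = 90.00° ✓; |HK| = 20.50 ✓; |TK| = 42.41 ✓.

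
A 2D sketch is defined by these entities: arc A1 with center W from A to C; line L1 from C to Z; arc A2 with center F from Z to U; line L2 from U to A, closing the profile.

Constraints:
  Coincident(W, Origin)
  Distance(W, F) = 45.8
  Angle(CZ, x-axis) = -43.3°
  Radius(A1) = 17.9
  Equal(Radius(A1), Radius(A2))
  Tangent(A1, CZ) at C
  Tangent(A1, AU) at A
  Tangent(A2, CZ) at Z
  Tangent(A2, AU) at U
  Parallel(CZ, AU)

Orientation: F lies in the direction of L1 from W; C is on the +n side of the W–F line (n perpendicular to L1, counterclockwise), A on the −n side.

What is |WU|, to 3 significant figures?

49.2

The slot axis is L1's direction at -43.3°, so u = (cos -43.3°, sin -43.3°) = (0.728, -0.686) and n = (−sin -43.3°, cos -43.3°) = (0.686, 0.728). W is at the origin and F lies 45.8 along u from W, so F = 45.8·u = (33.3, -31.4). Tangency of A1 to both parallel lines with radius 17.9 puts C and A at W ± 17.9·n: C = (12.3, 13.0), A = (-12.3, -13.0). Equal radii place Z and U the same way about F: Z = F + 17.9·n = (45.6, -18.4), U = F − 17.9·n = (21.1, -44.4). Then |WU| = |U − W| = 49.2.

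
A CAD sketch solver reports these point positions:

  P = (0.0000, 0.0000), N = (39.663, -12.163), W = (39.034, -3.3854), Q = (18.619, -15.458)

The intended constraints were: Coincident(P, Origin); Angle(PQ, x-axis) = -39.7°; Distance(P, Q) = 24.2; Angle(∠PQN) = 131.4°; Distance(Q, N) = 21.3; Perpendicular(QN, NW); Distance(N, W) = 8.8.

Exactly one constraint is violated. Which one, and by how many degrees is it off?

Perpendicular(QN, NW) — off by 4.80°.

P = (0.00, 0.00) ✓; PQ at -39.70° ✓; |PQ| = 24.20 ✓; ∠PQN = 131.4° ✓; |QN| = 21.30 ✓; ∠(QN, NW) = 85.20° ✗; |NW| = 8.800 ✓.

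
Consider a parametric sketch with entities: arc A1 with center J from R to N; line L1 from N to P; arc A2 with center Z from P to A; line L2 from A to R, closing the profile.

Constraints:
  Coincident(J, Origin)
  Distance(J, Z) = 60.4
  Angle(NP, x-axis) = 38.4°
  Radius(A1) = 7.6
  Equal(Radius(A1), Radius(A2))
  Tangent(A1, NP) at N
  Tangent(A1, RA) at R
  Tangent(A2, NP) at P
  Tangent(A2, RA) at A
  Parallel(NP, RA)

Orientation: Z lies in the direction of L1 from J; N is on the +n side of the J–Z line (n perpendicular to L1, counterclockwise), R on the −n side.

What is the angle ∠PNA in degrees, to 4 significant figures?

14.13°

The slot axis is L1's direction at 38.4°, so u = (cos 38.4°, sin 38.4°) = (0.7837, 0.6211) and n = (−sin 38.4°, cos 38.4°) = (-0.6211, 0.7837). J is at the origin and Z lies 60.4 along u from J, so Z = 60.4·u = (47.34, 37.52). Tangency of A1 to both parallel lines with radius 7.6 puts N and R at J ± 7.6·n: N = (-4.721, 5.956), R = (4.721, -5.956). Equal radii place P and A the same way about Z: P = Z + 7.6·n = (42.61, 43.47), A = Z − 7.6·n = (52.06, 31.56). Then cos ∠PNA = NP·NA / (|NP||NA|), giving 14.13°.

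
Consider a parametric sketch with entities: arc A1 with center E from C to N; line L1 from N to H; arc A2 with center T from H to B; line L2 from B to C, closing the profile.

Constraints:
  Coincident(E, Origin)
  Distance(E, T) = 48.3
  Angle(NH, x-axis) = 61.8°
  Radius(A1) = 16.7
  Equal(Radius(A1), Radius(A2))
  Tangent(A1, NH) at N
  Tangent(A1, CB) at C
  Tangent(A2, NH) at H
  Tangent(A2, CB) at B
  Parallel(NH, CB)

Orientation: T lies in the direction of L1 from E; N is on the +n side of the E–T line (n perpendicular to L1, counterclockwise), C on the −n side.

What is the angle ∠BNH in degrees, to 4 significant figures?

34.66°

The slot axis is L1's direction at 61.8°, so u = (cos 61.8°, sin 61.8°) = (0.4726, 0.8813) and n = (−sin 61.8°, cos 61.8°) = (-0.8813, 0.4726). E is at the origin and T lies 48.3 along u from E, so T = 48.3·u = (22.82, 42.57). Tangency of A1 to both parallel lines with radius 16.7 puts N and C at E ± 16.7·n: N = (-14.72, 7.892), C = (14.72, -7.892). Equal radii place H and B the same way about T: H = T + 16.7·n = (8.106, 50.46), B = T − 16.7·n = (37.54, 34.68). Then cos ∠BNH = NB·NH / (|NB||NH|), giving 34.66°.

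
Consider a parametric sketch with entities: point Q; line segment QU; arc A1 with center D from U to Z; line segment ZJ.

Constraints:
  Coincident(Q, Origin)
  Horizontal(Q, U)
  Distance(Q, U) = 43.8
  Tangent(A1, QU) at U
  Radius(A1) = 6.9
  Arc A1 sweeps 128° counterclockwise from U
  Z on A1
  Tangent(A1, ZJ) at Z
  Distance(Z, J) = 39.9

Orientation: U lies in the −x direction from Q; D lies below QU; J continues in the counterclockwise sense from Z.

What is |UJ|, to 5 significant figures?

46.688

On A1, U sits at bearing 90° from D; a 128° counterclockwise sweep puts Z at bearing 218°, so Z = D + 6.9·(cos 218°, sin 218°) = (-49.237, -11.148). Tangency of A1 to ZJ means the radius DZ is perpendicular to ZJ, so ZJ runs along (−sin 218°, cos 218°); with |ZJ| = 39.9, J = (-24.672, -42.590). Then |UJ| = |J − U| = 46.688.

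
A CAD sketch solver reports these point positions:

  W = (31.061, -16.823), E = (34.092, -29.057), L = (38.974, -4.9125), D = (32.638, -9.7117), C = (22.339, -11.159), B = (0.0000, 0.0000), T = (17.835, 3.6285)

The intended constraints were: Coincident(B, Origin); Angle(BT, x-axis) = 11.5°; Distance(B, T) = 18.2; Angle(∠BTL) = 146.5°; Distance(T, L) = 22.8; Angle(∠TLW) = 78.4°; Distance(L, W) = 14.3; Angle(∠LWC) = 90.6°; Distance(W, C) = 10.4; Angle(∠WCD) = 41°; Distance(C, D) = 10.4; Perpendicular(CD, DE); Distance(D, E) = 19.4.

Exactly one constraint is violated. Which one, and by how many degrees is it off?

Perpendicular(CD, DE) — off by 3.70°.

B = (0.00, 0.00) ✓; BT at 11.50° ✓; |BT| = 18.20 ✓; ∠BTL = 146.5° ✓; |TL| = 22.80 ✓; ∠TLW = 78.40° ✓; |LW| = 14.30 ✓; ∠LWC = 90.60° ✓; |WC| = 10.40 ✓; ∠WCD = 41.00° ✓; |CD| = 10.40 ✓; ∠(CD, DE) = 93.70° ✗; |DE| = 19.40 ✓.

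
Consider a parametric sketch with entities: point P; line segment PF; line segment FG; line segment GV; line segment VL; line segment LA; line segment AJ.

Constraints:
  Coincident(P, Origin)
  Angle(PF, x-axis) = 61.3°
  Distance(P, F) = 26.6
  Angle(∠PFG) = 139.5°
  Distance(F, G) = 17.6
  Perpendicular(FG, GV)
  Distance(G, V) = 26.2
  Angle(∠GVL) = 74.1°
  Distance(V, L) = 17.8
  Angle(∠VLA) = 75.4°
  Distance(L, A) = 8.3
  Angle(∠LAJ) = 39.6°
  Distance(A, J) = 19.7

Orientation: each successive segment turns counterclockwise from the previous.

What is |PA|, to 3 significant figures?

25.1

P is at the origin; PF runs at 61.3° with length 26.6, so F = (12.8, 23.3). ∠PFG = 139.5° gives FG at 102° from the x-axis; with |FG| = 17.6, G = (9.17, 40.6). FG is perpendicular to GV, so GV runs at -168°; with |GV| = 26.2, V = (-16.5, 35.2). ∠GVL = 74.1° gives VL at -62.3° from the x-axis; with |VL| = 17.8, L = (-8.20, 19.4). ∠VLA = 75.4° gives LA at 42.3° from the x-axis; with |LA| = 8.3, A = (-2.06, 25.0). Then |PA| = |A − P| = 25.1.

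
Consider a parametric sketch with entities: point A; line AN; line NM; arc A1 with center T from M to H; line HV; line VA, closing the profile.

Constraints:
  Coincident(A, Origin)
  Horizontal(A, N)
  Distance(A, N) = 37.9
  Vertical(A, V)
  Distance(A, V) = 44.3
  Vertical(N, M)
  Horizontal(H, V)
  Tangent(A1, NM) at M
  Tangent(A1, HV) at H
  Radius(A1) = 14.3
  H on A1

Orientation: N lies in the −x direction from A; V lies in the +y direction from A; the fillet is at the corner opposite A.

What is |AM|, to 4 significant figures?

48.34

The virtual corner opposite A is at (-37.90, 44.30). Tangency of A1 to NM means the radius TM is perpendicular to NM and the tangent condition forces TH to be normal to HV, with radius 14.3, so the center T sits 14.3 in from both sides at T = (-23.60, 30.00). That places the tangent points at M = (-37.90, 30.00) on NM and H = (-23.60, 44.30) on HV. Then |AM| = |M − A| = 48.34.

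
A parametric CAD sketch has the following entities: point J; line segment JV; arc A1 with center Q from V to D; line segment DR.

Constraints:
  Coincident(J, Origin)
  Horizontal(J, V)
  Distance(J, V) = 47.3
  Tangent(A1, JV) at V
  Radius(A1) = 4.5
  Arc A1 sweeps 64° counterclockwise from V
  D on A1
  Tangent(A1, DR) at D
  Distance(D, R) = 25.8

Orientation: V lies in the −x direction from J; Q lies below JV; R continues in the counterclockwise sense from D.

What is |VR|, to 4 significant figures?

29.95

J is at the origin; J and V share the same y with |JV| = 47.3 and V on the −x side, so V = (-47.30, 0.000). Since A1 is tangent to JV there, QV ⟂ JV, so Q = V + (0, -4.5) = (-47.30, -4.500). On A1, V sits at bearing 90° from Q; a 64° counterclockwise sweep puts D at bearing 154°, so D = Q + 4.5·(cos 154°, sin 154°) = (-51.34, -2.527). A1 meets DR tangentially, so QD is at right angles to DR, so DR runs along (−sin 154°, cos 154°); with |DR| = 25.8, R = (-62.65, -25.72). Then |VR| = |R − V| = 29.95.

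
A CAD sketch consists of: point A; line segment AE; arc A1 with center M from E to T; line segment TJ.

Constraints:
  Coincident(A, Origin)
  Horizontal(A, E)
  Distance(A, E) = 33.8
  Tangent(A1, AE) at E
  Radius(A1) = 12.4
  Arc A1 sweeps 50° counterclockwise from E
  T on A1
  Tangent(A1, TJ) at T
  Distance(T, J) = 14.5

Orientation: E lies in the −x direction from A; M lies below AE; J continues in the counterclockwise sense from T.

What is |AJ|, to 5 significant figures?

54.865

A is at the origin; AE is horizontal with |AE| = 33.8 and E on the −x side, so E = (-33.800, 0.0000). The tangent condition forces ME to be normal to AE, so M = E + (0, -12.4) = (-33.800, -12.400). On A1, E sits at bearing 90° from M; a 50° counterclockwise sweep puts T at bearing 140°, so T = M + 12.4·(cos 140°, sin 140°) = (-43.299, -4.4294). Since A1 is tangent to TJ there, MT ⟂ TJ, so TJ runs along (−sin 140°, cos 140°); with |TJ| = 14.5, J = (-52.619, -15.537). Then |AJ| = |J − A| = 54.865.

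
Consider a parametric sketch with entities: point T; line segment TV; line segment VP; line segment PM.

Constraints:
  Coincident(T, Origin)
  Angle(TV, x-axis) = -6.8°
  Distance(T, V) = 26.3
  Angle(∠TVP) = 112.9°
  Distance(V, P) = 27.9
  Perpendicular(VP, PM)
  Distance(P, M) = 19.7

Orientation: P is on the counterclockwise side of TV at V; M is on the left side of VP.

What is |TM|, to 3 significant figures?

38.4

∠TVP = 112.9°, so VP runs at -6.8° + (180° − 112.9°) = 60.3° from the x-axis; with |VP| = 27.9, P = V + 27.9·(cos 60.3°, sin 60.3°) = (39.9, 21.1). VP is perpendicular to PM; with |PM| = 19.7 on the left of VP, M = P + 19.7·(-0.869, 0.495) = (22.8, 30.9). Then |TM| = |M − T| = 38.4.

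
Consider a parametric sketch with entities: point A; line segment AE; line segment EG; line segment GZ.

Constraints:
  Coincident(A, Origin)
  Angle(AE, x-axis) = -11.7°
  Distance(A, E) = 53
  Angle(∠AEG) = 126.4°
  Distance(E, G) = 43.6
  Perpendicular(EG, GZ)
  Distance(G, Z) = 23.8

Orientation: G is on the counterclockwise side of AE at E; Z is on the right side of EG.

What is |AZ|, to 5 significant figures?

100.25

A is at the origin; AE runs at -11.7° with length 53.0, so E = 53.0·(cos -11.7°, sin -11.7°) = (51.899, -10.748). ∠AEG = 126.4°, so EG runs at -11.7° + (180° − 126.4°) = 41.900° from the x-axis; with |EG| = 43.6, G = E + 43.6·(cos 41.900°, sin 41.900°) = (84.351, 18.370). EG is perpendicular to GZ; with |GZ| = 23.8 on the right of EG, Z = G + 23.8·(0.66783, -0.74431) = (100.25, 0.65516). Then |AZ| = |Z − A| = 100.25.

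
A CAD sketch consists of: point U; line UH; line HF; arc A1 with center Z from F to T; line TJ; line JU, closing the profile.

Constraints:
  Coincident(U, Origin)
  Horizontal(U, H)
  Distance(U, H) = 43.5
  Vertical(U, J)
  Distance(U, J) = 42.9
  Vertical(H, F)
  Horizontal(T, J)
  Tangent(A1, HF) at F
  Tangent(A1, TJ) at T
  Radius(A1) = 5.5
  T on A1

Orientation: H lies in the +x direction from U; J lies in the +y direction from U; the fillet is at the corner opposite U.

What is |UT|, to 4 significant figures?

57.31

U is at the origin; UH is horizontal with |UH| = 43.5 and H on the +x side, so H = (43.50, 0.000). UJ is vertical with |UJ| = 42.9 and J on the +y side, so J = (0.000, 42.90). The virtual corner opposite U is at (43.50, 42.90). A1 meets HF tangentially, so ZF is at right angles to HF and the tangent condition forces ZT to be normal to TJ, with radius 5.5, so the center Z sits 5.5 in from both sides at Z = (38.00, 37.40). That places the tangent points at F = (43.50, 37.40) on HF and T = (38.00, 42.90) on TJ. Then |UT| = |T − U| = 57.31.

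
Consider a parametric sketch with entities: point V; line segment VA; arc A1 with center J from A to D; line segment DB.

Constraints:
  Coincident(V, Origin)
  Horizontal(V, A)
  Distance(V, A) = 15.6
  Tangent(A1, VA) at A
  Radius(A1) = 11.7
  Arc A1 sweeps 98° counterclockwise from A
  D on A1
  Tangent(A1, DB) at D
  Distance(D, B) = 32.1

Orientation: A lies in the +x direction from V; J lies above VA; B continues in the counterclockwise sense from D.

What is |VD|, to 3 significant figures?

30.3

V is at the origin; VA is horizontal with |VA| = 15.6 and A on the +x side, so A = (15.6, 0.00). The tangent condition forces JA to be normal to VA, so J = A + (0, 11.7) = (15.6, 11.7). On A1, A sits at bearing -90° from J; a 98° counterclockwise sweep puts D at bearing 8°, so D = J + 11.7·(cos 8°, sin 8°) = (27.2, 13.3). Then |VD| = |D − V| = 30.3.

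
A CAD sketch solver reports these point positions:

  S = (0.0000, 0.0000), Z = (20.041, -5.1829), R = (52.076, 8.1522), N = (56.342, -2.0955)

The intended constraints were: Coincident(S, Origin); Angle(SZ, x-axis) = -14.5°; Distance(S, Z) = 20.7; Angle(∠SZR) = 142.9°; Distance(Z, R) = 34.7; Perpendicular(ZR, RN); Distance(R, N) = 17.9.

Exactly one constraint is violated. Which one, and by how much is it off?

Distance(R, N) = 17.9 — off by 6.80.

S = (0.00, 0.00) ✓; SZ at -14.50° ✓; |SZ| = 20.70 ✓; ∠SZR = 142.9° ✓; |ZR| = 34.70 ✓; ∠(ZR, RN) = 90.00° ✓; |RN| = 11.10 ✗.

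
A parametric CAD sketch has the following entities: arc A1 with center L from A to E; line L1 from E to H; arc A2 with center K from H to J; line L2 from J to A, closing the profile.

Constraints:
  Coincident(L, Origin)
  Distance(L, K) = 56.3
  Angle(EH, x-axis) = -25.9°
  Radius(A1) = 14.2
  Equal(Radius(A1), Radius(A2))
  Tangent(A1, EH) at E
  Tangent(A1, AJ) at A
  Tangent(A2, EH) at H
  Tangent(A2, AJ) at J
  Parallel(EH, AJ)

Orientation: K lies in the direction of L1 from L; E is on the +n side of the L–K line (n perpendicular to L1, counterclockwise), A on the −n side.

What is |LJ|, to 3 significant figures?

58.1

The slot axis is L1's direction at -25.9°, so u = (cos -25.9°, sin -25.9°) = (0.900, -0.437) and n = (−sin -25.9°, cos -25.9°) = (0.437, 0.900). L is at the origin and K lies 56.3 along u from L, so K = 56.3·u = (50.6, -24.6). Tangency of A1 to both parallel lines with radius 14.2 puts E and A at L ± 14.2·n: E = (6.20, 12.8), A = (-6.20, -12.8). Equal radii place H and J the same way about K: H = K + 14.2·n = (56.8, -11.8), J = K − 14.2·n = (44.4, -37.4). Then |LJ| = |J − L| = 58.1.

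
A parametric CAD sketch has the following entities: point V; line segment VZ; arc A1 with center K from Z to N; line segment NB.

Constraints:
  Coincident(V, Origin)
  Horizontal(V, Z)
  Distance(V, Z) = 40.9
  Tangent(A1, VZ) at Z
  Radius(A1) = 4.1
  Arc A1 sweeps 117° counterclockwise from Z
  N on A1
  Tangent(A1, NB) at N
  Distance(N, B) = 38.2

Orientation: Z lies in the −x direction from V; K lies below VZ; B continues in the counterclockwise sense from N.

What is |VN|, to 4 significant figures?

44.95

V is at the origin; V and Z share the same y with |VZ| = 40.9 and Z on the −x side, so Z = (-40.90, 0.000). The tangent condition forces KZ to be normal to VZ, so K = Z + (0, -4.1) = (-40.90, -4.100). On A1, Z sits at bearing 90° from K; a 117° counterclockwise sweep puts N at bearing 207°, so N = K + 4.1·(cos 207°, sin 207°) = (-44.55, -5.961). Then |VN| = |N − V| = 44.95.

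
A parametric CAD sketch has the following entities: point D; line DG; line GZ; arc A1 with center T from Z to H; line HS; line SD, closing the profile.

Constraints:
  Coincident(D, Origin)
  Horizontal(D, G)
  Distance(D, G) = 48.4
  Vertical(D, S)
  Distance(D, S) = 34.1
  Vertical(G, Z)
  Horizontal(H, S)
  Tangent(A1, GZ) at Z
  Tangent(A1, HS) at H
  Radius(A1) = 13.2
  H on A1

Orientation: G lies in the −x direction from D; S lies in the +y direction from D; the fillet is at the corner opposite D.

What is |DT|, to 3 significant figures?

40.9

D is at the origin; D and G share the same y with |DG| = 48.4 and G on the −x side, so G = (-48.4, 0.00). DS is vertical with |DS| = 34.1 and S on the +y side, so S = (0.00, 34.1). The virtual corner opposite D is at (-48.4, 34.1). Since A1 is tangent to GZ there, TZ ⟂ GZ and since A1 is tangent to HS there, TH ⟂ HS, with radius 13.2, so the center T sits 13.2 in from both sides at T = (-35.2, 20.9). Then |DT| = |T − D| = 40.9.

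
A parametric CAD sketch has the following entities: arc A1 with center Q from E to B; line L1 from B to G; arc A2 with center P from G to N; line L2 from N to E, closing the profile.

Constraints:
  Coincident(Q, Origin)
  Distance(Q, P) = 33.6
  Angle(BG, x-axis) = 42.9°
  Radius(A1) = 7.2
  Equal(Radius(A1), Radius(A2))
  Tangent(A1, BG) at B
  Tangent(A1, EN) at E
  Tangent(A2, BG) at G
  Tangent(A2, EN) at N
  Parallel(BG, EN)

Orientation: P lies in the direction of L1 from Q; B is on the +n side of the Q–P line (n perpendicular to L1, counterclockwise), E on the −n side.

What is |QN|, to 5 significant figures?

34.363

The slot axis is L1's direction at 42.9°, so u = (cos 42.9°, sin 42.9°) = (0.73254, 0.68072) and n = (−sin 42.9°, cos 42.9°) = (-0.68072, 0.73254). Q is at the origin and P lies 33.6 along u from Q, so P = 33.6·u = (24.613, 22.872). Tangency of A1 to both parallel lines with radius 7.2 puts B and E at Q ± 7.2·n: B = (-4.9012, 5.2743), E = (4.9012, -5.2743). Equal radii place G and N the same way about P: G = P + 7.2·n = (19.712, 28.147), N = P − 7.2·n = (29.515, 17.598). Then |QN| = |N − Q| = 34.363.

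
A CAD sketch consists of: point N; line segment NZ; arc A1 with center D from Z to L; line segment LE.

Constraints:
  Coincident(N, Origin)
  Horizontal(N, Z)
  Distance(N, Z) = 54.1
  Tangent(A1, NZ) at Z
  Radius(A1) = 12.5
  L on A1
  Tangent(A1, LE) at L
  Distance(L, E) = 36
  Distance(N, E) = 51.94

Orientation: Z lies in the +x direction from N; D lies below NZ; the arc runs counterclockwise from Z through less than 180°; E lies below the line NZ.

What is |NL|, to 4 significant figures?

43.13

N is at the origin; NZ is horizontal with |NZ| = 54.1 and Z on the +x side, so Z = (54.10, 0.000). The tangent condition forces DZ to be normal to NZ, so D = Z + (0, -12.5) = (54.10, -12.50). Since DL ⟂ LE (tangency), |DE| = √(12.5² + 36.0²) = 38.11 regardless of where L sits on A1. So E lies on both circle(N, 51.94) and circle(D, 38.11); the below-NZ intersection is E = (30.25, -42.22). L is the foot of the tangent from E: L = (42.32, -8.308).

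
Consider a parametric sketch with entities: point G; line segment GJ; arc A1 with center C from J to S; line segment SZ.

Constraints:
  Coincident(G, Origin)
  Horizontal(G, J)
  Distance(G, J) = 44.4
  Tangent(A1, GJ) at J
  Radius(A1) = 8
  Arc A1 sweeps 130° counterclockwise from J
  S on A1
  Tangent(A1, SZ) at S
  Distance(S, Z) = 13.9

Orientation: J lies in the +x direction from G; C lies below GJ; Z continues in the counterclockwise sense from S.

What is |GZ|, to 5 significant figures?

52.862

G is at the origin; G and J share the same y with |GJ| = 44.4 and J on the +x side, so J = (44.400, 0.0000). Tangency of A1 to GJ means the radius CJ is perpendicular to GJ, so C = J + (0, -8) = (44.400, -8.0000). On A1, J sits at bearing 90° from C; a 130° counterclockwise sweep puts S at bearing 220°, so S = C + 8.0·(cos 220°, sin 220°) = (38.272, -13.142). Since A1 is tangent to SZ there, CS ⟂ SZ, so SZ runs along (−sin 220°, cos 220°); with |SZ| = 13.9, Z = (47.206, -23.790). Then |GZ| = |Z − G| = 52.862.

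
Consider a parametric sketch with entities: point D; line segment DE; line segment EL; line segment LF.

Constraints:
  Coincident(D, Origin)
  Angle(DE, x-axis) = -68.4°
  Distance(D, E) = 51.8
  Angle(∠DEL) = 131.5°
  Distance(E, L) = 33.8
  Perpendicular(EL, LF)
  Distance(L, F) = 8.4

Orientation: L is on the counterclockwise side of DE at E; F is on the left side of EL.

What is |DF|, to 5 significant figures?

74.597

D is at the origin; DE runs at -68.4° with length 51.8, so E = 51.8·(cos -68.4°, sin -68.4°) = (19.069, -48.162). ∠DEL = 131.5°, so EL runs at -68.4° + (180° − 131.5°) = -19.900° from the x-axis; with |EL| = 33.8, L = E + 33.8·(cos -19.900°, sin -19.900°) = (50.851, -59.667). EL ⟂ LF; with |LF| = 8.4 on the left of EL, F = L + 8.4·(0.34038, 0.94029) = (53.710, -51.769). Then |DF| = |F − D| = 74.597.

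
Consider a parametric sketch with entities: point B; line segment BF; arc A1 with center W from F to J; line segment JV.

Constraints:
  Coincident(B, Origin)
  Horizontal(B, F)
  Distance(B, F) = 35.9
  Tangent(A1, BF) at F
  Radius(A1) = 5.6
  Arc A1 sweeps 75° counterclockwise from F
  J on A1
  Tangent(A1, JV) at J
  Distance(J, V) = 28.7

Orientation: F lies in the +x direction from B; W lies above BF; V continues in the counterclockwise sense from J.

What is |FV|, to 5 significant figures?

34.361

B is at the origin; BF is horizontal with |BF| = 35.9 and F on the +x side, so F = (35.900, 0.0000). Tangency of A1 to BF means the radius WF is perpendicular to BF, so W = F + (0, 5.6) = (35.900, 5.6000). On A1, F sits at bearing -90° from W; a 75° counterclockwise sweep puts J at bearing -15°, so J = W + 5.6·(cos -15°, sin -15°) = (41.309, 4.1506). A1 meets JV tangentially, so WJ is at right angles to JV, so JV runs along (−sin -15°, cos -15°); with |JV| = 28.7, V = (48.737, 31.873). Then |FV| = |V − F| = 34.361.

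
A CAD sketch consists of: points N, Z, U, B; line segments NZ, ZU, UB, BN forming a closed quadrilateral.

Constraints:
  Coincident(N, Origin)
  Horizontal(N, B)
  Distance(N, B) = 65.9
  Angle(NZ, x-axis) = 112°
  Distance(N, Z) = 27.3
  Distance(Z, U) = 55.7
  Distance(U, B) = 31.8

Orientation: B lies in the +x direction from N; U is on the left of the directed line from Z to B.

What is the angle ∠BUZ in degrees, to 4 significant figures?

131.0°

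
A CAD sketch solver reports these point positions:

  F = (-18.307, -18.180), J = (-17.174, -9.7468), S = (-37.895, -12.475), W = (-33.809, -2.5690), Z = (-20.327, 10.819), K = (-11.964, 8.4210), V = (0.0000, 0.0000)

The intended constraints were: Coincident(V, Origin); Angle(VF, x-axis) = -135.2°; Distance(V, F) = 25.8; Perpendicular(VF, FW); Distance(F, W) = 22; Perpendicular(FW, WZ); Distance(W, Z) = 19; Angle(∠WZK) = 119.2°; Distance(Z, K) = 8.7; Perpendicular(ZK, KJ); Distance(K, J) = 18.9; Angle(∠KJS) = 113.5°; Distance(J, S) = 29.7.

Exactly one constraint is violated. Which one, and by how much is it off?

Distance(J, S) = 29.7 — off by 8.80.

V = (0.00, 0.00) ✓; VF at -135.2° ✓; |VF| = 25.80 ✓; ∠(VF, FW) = 90.00° ✓; |FW| = 22.00 ✓; ∠(FW, WZ) = 90.00° ✓; |WZ| = 19.00 ✓; ∠WZK = 119.2° ✓; |ZK| = 8.700 ✓; ∠(ZK, KJ) = 90.00° ✓; |KJ| = 18.90 ✓; ∠KJS = 113.5° ✓; |JS| = 20.90 ✗.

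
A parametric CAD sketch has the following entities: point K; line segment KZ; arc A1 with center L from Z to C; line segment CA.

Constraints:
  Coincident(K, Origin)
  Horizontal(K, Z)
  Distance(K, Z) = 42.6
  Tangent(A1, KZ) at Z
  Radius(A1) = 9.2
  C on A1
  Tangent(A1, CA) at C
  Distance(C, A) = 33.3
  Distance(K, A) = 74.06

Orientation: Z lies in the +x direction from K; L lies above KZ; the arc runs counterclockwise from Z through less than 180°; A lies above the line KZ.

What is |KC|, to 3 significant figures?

51.2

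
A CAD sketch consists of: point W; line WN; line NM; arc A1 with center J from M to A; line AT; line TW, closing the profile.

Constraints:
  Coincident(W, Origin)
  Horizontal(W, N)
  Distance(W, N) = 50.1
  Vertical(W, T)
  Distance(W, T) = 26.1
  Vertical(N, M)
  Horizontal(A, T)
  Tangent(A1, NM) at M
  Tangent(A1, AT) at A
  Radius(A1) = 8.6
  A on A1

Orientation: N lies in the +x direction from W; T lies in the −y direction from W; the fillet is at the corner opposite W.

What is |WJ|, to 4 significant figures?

45.04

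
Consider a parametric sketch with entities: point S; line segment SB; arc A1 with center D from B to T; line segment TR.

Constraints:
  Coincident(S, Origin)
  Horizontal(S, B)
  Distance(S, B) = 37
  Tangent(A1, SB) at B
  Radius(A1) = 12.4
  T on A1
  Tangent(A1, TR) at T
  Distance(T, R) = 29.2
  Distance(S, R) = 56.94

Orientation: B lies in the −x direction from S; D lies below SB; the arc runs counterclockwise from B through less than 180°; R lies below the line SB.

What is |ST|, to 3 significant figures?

51.4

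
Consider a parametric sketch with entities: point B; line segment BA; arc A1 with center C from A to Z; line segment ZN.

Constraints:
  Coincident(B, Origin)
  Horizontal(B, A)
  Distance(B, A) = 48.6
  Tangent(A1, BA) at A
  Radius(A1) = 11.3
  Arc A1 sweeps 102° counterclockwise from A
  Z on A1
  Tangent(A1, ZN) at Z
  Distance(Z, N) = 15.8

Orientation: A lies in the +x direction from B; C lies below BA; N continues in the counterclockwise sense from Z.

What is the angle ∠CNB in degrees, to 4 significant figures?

78.09°

B is at the origin; B and A share the same y with |BA| = 48.6 and A on the +x side, so A = (48.60, 0.000). Since A1 is tangent to BA there, CA ⟂ BA, so C = A + (0, -11.3) = (48.60, -11.30). On A1, A sits at bearing 90° from C; a 102° counterclockwise sweep puts Z at bearing 192°, so Z = C + 11.3·(cos 192°, sin 192°) = (37.55, -13.65). A1 meets ZN tangentially, so CZ is at right angles to ZN, so ZN runs along (−sin 192°, cos 192°); with |ZN| = 15.8, N = (40.83, -29.10). Then cos ∠CNB = NC·NB / (|NC||NB|), giving 78.09°.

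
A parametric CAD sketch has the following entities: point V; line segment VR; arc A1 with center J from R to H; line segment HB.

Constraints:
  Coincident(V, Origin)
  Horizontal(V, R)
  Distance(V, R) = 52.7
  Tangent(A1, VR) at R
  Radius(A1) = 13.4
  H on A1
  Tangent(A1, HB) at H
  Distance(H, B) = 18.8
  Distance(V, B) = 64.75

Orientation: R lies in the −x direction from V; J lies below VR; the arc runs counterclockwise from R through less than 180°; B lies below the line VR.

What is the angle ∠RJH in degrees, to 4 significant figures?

123.5°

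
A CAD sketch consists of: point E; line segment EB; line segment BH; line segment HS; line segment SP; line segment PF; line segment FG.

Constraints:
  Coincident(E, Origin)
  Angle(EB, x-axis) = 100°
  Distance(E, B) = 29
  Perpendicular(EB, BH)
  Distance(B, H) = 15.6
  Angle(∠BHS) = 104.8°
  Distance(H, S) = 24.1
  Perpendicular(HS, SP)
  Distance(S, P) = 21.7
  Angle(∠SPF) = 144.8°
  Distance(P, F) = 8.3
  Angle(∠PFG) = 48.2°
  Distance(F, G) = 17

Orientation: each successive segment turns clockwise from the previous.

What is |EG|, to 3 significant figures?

13.6

E is at the origin; EB runs at 100.0° with length 29.0, so B = (-5.04, 28.6). EB ⟂ BH, so BH runs at 10.0°; with |BH| = 15.6, H = (10.3, 31.3). ∠BHS = 104.8° gives HS at -65.2° from the x-axis; with |HS| = 24.1, S = (20.4, 9.39). The perpendicularity gives SP at right angles to HS, so SP runs at -155°; with |SP| = 21.7, P = (0.737, 0.289). ∠SPF = 144.8° gives PF at 170° from the x-axis; with |PF| = 8.3, F = (-7.43, 1.79). ∠PFG = 48.2° gives FG at 37.8° from the x-axis; with |FG| = 17.0, G = (6.01, 12.2). Then |EG| = |G − E| = 13.6.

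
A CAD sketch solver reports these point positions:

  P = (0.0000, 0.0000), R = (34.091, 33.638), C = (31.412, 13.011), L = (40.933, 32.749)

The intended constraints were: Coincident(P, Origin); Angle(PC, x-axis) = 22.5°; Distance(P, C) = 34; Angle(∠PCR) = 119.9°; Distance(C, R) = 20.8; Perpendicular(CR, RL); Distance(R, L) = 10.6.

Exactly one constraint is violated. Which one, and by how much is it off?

Distance(R, L) = 10.6 — off by 3.70.

P = (0.00, 0.00) ✓; PC at 22.50° ✓; |PC| = 34.00 ✓; ∠PCR = 119.9° ✓; |CR| = 20.80 ✓; ∠(CR, RL) = 90.00° ✓; |RL| = 6.900 ✗.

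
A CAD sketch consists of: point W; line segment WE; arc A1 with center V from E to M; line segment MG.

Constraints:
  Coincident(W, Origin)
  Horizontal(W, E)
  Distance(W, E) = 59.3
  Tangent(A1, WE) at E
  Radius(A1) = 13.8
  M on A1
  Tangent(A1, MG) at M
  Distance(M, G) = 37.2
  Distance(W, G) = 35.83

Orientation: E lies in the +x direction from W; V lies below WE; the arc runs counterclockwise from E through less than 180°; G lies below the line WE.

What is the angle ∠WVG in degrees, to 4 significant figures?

34.17°

W is at the origin; W and E share the same y with |WE| = 59.3 and E on the +x side, so E = (59.30, 0.000). The tangent condition forces VE to be normal to WE, so V = E + (0, -13.8) = (59.30, -13.80). Since VM ⟂ MG (tangency), |VG| = √(13.8² + 37.2²) = 39.68 regardless of where M sits on A1. So G lies on both circle(W, 35.83) and circle(V, 39.68); the below-WE intersection is G = (22.28, -28.06). M is the foot of the tangent from G: M = (50.17, -3.452).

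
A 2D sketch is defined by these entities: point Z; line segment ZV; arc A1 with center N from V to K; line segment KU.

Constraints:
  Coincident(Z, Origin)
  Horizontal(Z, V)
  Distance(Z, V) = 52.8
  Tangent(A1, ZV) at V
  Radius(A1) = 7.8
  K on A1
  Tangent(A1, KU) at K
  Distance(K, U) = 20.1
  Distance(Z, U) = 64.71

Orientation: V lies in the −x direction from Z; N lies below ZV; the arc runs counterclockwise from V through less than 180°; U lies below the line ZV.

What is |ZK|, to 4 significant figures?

61.17

Checks: |NK| = 7.800 ✓; ∠(NK, KU) = 90.00° ✓; |KU| = 20.10 ✓; |ZU| = 64.71 ✓.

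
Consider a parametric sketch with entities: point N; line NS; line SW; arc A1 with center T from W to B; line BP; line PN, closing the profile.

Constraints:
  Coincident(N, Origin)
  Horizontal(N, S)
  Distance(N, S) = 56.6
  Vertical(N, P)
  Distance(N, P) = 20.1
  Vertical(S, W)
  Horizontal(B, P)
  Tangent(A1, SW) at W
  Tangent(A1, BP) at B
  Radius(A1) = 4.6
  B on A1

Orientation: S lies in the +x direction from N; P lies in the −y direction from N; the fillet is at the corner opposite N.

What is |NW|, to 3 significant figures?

58.7

N is at the origin; NS is horizontal with |NS| = 56.6 and S on the +x side, so S = (56.6, 0.00). N and P share the same x with |NP| = 20.1 and P on the −y side, so P = (0.00, -20.1). The virtual corner opposite N is at (56.6, -20.1). Since A1 is tangent to SW there, TW ⟂ SW and the tangent condition forces TB to be normal to BP, with radius 4.6, so the center T sits 4.6 in from both sides at T = (52.0, -15.5). That places the tangent points at W = (56.6, -15.5) on SW and B = (52.0, -20.1) on BP. Then |NW| = |W − N| = 58.7.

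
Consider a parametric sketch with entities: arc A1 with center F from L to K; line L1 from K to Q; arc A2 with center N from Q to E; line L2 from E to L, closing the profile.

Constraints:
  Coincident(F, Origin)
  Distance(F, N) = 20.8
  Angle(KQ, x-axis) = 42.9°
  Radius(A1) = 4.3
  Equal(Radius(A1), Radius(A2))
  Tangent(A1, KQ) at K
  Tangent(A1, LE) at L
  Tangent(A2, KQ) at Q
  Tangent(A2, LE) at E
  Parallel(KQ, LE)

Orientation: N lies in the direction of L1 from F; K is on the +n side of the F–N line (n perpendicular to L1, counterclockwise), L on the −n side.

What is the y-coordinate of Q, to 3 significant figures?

17.3

The slot axis is L1's direction at 42.9°, so u = (cos 42.9°, sin 42.9°) = (0.733, 0.681) and n = (−sin 42.9°, cos 42.9°) = (-0.681, 0.733). F is at the origin and N lies 20.8 along u from F, so N = 20.8·u = (15.2, 14.2). Tangency of A1 to both parallel lines with radius 4.3 puts K and L at F ± 4.3·n: K = (-2.93, 3.15), L = (2.93, -3.15). Equal radii place Q and E the same way about N: Q = N + 4.3·n = (12.3, 17.3), E = N − 4.3·n = (18.2, 11.0). So Q.y = 17.3.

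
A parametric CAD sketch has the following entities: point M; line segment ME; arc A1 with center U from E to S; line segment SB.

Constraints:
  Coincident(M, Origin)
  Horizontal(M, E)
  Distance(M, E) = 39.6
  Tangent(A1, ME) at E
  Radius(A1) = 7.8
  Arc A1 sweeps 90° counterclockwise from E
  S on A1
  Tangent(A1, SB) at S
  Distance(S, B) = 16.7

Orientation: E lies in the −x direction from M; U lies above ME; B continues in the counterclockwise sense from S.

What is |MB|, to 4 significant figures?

40.14

M is at the origin; M and E share the same y with |ME| = 39.6 and E on the −x side, so E = (-39.60, 0.000). Since A1 is tangent to ME there, UE ⟂ ME, so U = E + (0, 7.8) = (-39.60, 7.800). On A1, E sits at bearing -90° from U; a 90° counterclockwise sweep puts S at bearing 0°, so S = U + 7.8·(cos 0°, sin 0°) = (-31.80, 7.800). A1 meets SB tangentially, so US is at right angles to SB, so SB runs along (−sin 0°, cos 0°); with |SB| = 16.7, B = (-31.80, 24.50). Then |MB| = |B − M| = 40.14.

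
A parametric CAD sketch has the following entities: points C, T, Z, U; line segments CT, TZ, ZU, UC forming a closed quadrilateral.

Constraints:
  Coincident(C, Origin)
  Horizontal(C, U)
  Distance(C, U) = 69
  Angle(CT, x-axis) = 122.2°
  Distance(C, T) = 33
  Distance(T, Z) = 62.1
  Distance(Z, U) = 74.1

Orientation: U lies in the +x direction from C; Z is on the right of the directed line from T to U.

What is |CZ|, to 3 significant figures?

31.1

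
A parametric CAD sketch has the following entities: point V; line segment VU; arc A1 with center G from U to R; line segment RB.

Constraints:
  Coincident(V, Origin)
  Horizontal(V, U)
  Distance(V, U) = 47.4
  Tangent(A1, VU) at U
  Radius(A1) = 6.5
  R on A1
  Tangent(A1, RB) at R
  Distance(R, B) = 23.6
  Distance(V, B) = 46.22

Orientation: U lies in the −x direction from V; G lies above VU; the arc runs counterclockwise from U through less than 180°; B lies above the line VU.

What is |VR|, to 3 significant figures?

41.4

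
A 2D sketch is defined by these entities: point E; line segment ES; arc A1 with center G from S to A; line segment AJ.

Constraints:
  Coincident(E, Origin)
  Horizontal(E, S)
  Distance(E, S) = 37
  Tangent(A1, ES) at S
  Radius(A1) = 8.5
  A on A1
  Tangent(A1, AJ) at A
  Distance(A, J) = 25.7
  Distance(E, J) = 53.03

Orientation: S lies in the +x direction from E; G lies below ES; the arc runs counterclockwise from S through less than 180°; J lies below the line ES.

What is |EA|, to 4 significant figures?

31.53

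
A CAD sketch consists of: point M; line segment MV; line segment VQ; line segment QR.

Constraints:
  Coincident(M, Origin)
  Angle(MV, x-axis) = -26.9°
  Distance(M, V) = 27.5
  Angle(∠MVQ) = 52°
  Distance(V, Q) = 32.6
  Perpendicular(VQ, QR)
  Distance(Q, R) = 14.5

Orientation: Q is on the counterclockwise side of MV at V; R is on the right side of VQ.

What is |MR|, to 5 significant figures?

39.418

M is at the origin; MV runs at -26.9° with length 27.5, so V = 27.5·(cos -26.9°, sin -26.9°) = (24.524, -12.442). ∠MVQ = 52.0°, so VQ runs at -26.9° + (180° − 52.0°) = 101.10° from the x-axis; with |VQ| = 32.6, Q = V + 32.6·(cos 101.10°, sin 101.10°) = (18.248, 19.548). The perpendicularity gives QR at right angles to VQ; with |QR| = 14.5 on the right of VQ, R = Q + 14.5·(0.98129, 0.19252) = (32.477, 22.340). Then |MR| = |R − M| = 39.418.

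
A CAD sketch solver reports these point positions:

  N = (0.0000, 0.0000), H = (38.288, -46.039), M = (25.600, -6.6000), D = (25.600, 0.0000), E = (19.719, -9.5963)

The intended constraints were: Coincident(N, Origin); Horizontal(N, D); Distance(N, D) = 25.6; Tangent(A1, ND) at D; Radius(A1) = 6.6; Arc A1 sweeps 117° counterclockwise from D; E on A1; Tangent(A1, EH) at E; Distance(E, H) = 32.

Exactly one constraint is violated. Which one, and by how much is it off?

Distance(E, H) = 32 — off by 8.90.

N = (0.00, 0.00) ✓; N.y = 0.00, D.y = 0.00 ✓; |ND| = 25.60 ✓; ∠(MD, DN) = 90.00° ✓; |MD| = 6.600 ✓; bearing(M→E) − bearing(M→D) = 117.0° ✓; |ME| = 6.600 ✓; ∠(ME, EH) = 90.00° ✓; |EH| = 40.90 ✗.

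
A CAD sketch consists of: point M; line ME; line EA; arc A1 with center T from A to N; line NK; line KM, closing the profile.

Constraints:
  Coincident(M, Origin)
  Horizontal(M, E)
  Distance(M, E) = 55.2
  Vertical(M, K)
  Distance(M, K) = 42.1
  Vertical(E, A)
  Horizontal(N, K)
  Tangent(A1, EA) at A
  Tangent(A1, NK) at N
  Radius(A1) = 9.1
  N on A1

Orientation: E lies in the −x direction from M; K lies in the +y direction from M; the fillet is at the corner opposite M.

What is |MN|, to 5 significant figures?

62.431

The virtual corner opposite M is at (-55.200, 42.100). Tangency of A1 to EA means the radius TA is perpendicular to EA and since A1 is tangent to NK there, TN ⟂ NK, with radius 9.1, so the center T sits 9.1 in from both sides at T = (-46.100, 33.000). That places the tangent points at A = (-55.200, 33.000) on EA and N = (-46.100, 42.100) on NK. Then |MN| = |N − M| = 62.431.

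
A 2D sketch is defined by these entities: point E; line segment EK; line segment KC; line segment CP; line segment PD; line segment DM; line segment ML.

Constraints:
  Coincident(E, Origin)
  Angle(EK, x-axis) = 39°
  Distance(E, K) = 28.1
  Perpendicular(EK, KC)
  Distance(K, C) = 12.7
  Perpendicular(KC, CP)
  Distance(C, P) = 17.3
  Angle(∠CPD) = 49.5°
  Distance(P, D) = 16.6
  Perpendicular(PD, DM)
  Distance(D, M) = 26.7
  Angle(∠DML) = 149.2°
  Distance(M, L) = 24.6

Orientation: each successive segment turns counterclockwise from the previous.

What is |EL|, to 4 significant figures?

64.31

PD is perpendicular to DM, so DM runs at 79.50°; with |DM| = 26.7, M = (21.59, 39.89). ∠DML = 149.2° gives ML at 110.3° from the x-axis; with |ML| = 24.6, L = (13.05, 62.97). Then |EL| = |L − E| = 64.31.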